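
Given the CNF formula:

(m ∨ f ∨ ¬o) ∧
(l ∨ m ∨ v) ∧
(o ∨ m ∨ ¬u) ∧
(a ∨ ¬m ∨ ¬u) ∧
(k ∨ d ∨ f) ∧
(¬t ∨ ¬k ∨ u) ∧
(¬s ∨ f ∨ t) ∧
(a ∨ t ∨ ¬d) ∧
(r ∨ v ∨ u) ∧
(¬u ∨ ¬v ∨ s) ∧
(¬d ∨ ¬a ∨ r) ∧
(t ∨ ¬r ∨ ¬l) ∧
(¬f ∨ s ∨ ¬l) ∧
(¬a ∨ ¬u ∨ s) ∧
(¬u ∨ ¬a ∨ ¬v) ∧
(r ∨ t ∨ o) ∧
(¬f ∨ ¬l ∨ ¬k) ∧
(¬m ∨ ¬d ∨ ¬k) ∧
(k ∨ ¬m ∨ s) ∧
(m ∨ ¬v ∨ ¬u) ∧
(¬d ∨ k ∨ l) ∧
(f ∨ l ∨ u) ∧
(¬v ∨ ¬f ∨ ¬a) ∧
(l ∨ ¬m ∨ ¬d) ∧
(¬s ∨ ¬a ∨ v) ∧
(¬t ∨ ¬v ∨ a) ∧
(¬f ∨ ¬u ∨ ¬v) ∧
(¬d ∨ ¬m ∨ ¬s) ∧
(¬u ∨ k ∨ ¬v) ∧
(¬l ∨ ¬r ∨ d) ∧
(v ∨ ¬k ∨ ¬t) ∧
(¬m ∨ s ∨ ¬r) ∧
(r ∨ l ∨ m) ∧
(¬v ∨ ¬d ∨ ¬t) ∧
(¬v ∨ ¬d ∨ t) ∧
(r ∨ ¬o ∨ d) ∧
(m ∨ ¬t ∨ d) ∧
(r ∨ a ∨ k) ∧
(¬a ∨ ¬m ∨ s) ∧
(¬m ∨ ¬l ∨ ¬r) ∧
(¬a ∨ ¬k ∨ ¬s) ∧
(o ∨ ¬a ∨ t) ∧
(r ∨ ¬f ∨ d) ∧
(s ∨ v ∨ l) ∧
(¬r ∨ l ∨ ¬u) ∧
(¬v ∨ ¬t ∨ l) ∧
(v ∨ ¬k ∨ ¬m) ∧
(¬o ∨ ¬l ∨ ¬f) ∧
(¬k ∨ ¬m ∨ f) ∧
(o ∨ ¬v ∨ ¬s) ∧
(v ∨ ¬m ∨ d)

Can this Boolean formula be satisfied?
Yes

Yes, the formula is satisfiable.

One satisfying assignment is: u=False, k=False, a=False, v=True, o=False, s=False, m=False, f=True, r=True, l=False, d=False, t=False

Verification: With this assignment, all 51 clauses evaluate to true.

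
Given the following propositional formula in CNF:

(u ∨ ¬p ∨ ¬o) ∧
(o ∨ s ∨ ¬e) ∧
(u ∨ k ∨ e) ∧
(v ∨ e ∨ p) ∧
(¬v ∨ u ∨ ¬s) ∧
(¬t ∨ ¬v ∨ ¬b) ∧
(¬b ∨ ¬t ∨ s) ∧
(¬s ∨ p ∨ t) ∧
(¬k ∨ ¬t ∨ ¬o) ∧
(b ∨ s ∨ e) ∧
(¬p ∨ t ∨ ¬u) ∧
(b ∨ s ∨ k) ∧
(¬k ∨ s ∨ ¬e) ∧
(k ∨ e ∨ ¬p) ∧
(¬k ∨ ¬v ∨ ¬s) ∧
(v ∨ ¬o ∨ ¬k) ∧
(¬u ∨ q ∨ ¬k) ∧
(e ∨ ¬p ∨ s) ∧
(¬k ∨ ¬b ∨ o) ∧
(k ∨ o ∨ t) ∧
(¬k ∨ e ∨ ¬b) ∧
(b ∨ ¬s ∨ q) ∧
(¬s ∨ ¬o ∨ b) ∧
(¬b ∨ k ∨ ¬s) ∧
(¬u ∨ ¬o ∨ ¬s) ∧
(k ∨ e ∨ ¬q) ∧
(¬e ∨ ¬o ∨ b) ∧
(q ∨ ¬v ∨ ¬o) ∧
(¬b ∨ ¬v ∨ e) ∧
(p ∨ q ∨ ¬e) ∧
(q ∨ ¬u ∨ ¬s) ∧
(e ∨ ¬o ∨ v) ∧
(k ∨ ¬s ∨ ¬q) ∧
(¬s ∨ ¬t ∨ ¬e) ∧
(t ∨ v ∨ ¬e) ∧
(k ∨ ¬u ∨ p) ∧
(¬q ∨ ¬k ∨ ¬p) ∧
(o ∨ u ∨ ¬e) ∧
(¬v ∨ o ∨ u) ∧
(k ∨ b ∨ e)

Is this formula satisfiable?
Yes

Yes, the formula is satisfiable.

One satisfying assignment is: v=True, t=False, k=False, b=True, s=False, u=False, e=True, p=False, q=True, o=True

Verification: With this assignment, all 40 clauses evaluate to true.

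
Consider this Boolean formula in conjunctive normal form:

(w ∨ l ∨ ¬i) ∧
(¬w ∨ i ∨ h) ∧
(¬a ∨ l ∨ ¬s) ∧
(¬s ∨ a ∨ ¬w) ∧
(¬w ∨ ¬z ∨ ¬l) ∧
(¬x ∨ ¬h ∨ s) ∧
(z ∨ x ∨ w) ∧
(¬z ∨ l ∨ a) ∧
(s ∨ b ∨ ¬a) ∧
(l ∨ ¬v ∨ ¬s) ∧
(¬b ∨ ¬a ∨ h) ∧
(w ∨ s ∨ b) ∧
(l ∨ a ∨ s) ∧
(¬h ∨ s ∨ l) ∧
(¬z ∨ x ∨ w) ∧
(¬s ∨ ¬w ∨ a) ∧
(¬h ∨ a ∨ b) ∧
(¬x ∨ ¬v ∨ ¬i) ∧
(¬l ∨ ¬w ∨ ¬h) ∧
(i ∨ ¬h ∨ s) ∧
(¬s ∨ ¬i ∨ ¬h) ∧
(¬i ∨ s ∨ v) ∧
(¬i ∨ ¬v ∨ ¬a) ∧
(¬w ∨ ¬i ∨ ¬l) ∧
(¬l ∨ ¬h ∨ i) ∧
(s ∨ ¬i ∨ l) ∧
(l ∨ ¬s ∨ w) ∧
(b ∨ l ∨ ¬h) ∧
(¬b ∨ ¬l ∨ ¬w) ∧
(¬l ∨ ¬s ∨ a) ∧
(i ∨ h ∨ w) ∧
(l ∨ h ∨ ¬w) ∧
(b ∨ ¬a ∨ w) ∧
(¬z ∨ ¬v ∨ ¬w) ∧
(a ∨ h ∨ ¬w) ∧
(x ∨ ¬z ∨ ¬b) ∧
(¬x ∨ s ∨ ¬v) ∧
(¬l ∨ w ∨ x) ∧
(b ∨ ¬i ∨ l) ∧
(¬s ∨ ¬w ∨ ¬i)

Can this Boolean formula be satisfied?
No

No, the formula is not satisfiable.

No assignment of truth values to the variables can make all 40 clauses true simultaneously.

The formula is UNSAT (unsatisfiable).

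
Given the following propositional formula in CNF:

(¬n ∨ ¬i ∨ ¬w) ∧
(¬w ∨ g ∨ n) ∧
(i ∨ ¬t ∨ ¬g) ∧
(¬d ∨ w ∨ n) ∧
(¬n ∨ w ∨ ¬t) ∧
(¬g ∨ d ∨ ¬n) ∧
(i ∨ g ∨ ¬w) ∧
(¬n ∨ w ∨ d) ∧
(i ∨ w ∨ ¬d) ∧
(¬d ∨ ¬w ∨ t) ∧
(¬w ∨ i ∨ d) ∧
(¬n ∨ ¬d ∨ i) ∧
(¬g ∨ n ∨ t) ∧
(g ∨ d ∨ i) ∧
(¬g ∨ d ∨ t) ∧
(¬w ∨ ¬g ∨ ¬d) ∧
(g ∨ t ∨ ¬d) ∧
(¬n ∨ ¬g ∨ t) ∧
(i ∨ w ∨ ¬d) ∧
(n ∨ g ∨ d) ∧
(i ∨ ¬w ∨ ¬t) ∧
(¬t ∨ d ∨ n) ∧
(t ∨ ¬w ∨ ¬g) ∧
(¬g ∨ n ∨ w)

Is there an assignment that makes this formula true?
No

No, the formula is not satisfiable.

No assignment of truth values to the variables can make all 24 clauses true simultaneously.

The formula is UNSAT (unsatisfiable).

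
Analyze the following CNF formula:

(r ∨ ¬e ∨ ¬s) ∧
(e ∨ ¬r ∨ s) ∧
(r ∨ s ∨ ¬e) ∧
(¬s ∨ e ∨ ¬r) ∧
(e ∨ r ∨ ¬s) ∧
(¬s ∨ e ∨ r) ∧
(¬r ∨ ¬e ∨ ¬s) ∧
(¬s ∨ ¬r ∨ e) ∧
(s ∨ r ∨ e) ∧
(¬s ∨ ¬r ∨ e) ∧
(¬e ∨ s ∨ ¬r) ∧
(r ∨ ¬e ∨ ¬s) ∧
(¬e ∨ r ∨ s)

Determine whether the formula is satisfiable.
No

No, the formula is not satisfiable.

No assignment of truth values to the variables can make all 13 clauses true simultaneously.

The formula is UNSAT (unsatisfiable).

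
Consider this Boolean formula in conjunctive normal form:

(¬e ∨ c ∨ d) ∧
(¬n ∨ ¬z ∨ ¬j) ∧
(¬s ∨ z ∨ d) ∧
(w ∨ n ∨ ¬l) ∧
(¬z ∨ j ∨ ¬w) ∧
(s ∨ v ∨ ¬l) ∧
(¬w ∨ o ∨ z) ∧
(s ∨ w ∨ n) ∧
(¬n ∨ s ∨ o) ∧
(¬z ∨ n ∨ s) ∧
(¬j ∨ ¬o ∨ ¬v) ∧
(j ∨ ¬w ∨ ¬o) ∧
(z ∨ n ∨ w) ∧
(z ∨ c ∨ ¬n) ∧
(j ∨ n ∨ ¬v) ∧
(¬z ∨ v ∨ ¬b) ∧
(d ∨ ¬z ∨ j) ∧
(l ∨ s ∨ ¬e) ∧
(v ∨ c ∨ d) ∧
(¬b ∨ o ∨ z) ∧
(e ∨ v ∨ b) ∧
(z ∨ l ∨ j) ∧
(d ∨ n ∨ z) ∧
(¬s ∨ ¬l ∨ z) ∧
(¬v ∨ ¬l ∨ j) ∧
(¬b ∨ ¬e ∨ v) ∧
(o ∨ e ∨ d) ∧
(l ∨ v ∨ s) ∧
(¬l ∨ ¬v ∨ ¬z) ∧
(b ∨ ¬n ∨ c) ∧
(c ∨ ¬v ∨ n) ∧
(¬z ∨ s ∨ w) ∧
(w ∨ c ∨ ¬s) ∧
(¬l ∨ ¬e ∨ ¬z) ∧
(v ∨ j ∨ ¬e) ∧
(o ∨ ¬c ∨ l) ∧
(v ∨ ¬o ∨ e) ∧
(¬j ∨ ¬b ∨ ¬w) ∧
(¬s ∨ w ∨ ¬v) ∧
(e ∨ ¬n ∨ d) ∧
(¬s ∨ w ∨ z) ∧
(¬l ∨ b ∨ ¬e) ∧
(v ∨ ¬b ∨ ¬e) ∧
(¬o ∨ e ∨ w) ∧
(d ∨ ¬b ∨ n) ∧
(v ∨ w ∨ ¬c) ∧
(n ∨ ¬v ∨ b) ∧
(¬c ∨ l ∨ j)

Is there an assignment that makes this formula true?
Yes

Yes, the formula is satisfiable.

One satisfying assignment is: b=False, j=True, v=False, w=True, s=True, l=False, d=True, n=False, c=False, e=True, z=True, o=False

Verification: With this assignment, all 48 clauses evaluate to true.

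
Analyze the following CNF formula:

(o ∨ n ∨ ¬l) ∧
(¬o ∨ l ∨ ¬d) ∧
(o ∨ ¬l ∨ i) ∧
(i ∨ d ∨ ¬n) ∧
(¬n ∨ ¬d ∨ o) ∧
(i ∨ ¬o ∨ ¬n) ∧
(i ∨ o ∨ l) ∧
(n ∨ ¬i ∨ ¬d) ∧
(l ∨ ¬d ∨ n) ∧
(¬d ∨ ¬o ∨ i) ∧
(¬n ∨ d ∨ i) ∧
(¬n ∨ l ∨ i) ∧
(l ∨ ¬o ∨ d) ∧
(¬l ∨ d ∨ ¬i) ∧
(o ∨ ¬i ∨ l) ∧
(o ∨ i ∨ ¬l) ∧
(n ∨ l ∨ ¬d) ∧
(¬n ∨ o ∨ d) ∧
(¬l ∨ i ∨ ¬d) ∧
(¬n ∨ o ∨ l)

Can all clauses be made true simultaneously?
Yes

Yes, the formula is satisfiable.

One satisfying assignment is: o=True, d=False, l=True, i=False, n=False

Verification: With this assignment, all 20 clauses evaluate to true.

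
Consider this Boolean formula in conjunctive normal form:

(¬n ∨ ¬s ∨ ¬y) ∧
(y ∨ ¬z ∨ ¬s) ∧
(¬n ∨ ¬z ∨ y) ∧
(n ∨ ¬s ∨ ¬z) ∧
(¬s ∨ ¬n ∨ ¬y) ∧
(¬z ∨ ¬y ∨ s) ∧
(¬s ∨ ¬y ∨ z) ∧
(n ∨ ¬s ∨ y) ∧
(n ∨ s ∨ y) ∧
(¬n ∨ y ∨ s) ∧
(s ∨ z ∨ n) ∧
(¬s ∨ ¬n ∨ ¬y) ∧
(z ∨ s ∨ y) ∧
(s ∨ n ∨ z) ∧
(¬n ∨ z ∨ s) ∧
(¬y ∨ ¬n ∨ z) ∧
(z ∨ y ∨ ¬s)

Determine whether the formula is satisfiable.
No

No, the formula is not satisfiable.

No assignment of truth values to the variables can make all 17 clauses true simultaneously.

The formula is UNSAT (unsatisfiable).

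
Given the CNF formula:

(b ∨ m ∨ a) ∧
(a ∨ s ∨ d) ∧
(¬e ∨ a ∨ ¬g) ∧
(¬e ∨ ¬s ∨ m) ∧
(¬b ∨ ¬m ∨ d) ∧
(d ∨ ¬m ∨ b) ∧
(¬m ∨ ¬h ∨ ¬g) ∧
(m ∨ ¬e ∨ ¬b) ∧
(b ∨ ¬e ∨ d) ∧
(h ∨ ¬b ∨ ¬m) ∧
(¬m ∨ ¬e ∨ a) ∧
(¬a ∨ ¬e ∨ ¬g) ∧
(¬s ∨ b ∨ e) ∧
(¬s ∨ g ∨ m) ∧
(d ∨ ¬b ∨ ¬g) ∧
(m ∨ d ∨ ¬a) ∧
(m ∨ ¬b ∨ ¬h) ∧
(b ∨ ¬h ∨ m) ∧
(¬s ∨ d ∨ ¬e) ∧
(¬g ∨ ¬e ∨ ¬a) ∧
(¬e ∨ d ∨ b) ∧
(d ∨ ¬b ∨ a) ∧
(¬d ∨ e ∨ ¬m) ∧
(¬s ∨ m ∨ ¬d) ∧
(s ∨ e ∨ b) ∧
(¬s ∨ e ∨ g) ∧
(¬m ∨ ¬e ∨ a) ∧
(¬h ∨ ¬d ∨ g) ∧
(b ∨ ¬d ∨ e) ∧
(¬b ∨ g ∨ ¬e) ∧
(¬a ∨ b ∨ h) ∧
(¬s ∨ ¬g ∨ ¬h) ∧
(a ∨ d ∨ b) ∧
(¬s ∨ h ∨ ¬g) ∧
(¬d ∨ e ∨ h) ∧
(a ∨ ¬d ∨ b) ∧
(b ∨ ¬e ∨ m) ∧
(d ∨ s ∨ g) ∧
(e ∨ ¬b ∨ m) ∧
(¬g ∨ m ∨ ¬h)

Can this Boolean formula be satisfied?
No

No, the formula is not satisfiable.

No assignment of truth values to the variables can make all 40 clauses true simultaneously.

The formula is UNSAT (unsatisfiable).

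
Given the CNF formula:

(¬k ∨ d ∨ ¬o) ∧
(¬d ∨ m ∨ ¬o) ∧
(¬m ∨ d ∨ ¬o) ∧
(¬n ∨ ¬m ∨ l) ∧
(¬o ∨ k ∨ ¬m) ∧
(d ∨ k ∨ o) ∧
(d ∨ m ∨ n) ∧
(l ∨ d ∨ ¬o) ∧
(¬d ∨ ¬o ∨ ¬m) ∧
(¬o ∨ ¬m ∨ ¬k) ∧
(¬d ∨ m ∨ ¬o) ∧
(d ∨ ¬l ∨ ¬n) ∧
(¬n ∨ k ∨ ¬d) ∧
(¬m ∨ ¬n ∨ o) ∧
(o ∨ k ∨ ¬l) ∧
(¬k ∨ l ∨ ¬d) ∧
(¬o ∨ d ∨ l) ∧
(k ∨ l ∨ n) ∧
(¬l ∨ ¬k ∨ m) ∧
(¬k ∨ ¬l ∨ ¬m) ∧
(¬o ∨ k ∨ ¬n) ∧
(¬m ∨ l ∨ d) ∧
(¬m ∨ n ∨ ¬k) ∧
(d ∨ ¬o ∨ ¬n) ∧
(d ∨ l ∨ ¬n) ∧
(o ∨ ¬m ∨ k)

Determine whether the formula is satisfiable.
No

No, the formula is not satisfiable.

No assignment of truth values to the variables can make all 26 clauses true simultaneously.

The formula is UNSAT (unsatisfiable).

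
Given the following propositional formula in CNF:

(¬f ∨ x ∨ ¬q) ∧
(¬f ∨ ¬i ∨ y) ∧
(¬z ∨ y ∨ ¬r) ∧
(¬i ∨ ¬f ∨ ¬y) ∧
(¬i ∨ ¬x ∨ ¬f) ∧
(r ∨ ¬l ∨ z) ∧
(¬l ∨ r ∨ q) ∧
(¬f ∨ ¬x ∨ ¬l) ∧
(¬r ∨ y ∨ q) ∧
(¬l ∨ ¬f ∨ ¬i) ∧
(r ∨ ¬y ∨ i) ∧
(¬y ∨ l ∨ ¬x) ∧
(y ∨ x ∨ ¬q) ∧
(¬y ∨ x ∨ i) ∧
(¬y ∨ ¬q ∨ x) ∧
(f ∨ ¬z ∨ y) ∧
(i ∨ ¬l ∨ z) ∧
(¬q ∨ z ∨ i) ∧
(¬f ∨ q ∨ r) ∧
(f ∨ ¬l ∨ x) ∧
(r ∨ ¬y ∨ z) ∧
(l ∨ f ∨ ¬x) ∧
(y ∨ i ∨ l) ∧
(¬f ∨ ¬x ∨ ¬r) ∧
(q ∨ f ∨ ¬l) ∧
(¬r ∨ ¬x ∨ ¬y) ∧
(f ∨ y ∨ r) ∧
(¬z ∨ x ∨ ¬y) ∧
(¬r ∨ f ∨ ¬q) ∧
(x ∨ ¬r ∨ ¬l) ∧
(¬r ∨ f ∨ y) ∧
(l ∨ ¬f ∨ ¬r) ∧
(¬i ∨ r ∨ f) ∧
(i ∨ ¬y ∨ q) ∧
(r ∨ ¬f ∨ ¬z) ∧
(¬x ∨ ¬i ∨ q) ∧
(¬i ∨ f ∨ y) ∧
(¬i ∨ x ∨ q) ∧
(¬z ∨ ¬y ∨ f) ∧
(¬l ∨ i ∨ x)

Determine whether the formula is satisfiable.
No

No, the formula is not satisfiable.

No assignment of truth values to the variables can make all 40 clauses true simultaneously.

The formula is UNSAT (unsatisfiable).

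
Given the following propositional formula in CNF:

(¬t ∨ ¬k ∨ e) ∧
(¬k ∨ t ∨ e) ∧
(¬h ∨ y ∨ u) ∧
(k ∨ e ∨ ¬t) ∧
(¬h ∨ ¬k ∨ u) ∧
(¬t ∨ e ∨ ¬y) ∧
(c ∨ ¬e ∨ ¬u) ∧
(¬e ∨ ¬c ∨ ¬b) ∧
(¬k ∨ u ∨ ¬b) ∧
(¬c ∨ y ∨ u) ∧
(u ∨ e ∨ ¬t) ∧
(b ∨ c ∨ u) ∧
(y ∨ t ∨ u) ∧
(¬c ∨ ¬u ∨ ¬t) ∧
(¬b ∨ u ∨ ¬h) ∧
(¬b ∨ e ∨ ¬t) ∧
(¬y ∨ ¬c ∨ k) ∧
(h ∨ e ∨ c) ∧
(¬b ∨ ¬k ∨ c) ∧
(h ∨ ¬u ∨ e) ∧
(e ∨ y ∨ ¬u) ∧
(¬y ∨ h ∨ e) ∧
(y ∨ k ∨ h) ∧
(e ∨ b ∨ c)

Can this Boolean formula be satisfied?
Yes

Yes, the formula is satisfiable.

One satisfying assignment is: t=False, e=True, u=False, h=False, y=True, b=False, k=True, c=True

Verification: With this assignment, all 24 clauses evaluate to true.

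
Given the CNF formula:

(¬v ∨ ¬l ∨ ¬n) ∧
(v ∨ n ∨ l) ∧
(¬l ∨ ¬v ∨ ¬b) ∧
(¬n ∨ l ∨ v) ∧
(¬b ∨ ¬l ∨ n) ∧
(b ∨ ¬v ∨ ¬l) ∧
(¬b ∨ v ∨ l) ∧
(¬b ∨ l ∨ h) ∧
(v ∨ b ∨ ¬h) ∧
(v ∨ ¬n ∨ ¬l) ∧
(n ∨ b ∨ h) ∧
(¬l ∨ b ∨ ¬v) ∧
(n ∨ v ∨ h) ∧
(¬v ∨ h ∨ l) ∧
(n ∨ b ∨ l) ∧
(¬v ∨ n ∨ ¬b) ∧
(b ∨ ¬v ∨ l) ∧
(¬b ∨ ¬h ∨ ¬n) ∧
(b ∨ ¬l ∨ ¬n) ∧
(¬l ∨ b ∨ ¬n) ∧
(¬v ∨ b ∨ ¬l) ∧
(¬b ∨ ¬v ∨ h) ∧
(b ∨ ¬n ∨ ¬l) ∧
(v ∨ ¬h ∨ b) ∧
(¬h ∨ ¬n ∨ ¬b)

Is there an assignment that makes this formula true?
No

No, the formula is not satisfiable.

No assignment of truth values to the variables can make all 25 clauses true simultaneously.

The formula is UNSAT (unsatisfiable).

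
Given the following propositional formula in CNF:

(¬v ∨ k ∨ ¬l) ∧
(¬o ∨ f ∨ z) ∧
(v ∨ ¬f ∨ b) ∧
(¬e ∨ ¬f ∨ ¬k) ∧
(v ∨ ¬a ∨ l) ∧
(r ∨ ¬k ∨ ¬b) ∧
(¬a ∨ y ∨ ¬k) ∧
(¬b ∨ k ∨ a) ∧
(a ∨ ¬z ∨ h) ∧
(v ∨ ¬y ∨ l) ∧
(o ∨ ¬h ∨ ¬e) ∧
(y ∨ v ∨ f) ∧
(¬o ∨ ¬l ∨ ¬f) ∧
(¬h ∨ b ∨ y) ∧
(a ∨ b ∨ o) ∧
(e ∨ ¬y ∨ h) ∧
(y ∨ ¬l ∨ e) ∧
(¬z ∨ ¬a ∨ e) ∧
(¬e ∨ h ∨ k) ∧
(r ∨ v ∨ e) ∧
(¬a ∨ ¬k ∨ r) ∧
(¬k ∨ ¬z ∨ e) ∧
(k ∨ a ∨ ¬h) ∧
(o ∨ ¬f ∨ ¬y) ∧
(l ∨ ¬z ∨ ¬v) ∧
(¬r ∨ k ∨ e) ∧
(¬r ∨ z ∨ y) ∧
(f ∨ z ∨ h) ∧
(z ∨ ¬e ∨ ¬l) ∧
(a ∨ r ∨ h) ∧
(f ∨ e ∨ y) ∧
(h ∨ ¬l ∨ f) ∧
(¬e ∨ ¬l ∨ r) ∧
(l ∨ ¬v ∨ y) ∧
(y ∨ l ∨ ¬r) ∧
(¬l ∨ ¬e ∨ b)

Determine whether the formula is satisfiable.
Yes

Yes, the formula is satisfiable.

One satisfying assignment is: a=False, o=True, r=False, l=False, y=True, k=True, z=False, f=True, h=True, b=False, v=True, e=False

Verification: With this assignment, all 36 clauses evaluate to true.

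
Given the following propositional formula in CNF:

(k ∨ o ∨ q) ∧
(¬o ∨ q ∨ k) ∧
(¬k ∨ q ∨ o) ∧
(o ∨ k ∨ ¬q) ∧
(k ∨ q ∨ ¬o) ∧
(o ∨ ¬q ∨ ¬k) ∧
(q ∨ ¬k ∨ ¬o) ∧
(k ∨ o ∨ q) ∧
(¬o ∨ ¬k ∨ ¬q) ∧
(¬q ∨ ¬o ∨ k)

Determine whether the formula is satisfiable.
No

No, the formula is not satisfiable.

No assignment of truth values to the variables can make all 10 clauses true simultaneously.

The formula is UNSAT (unsatisfiable).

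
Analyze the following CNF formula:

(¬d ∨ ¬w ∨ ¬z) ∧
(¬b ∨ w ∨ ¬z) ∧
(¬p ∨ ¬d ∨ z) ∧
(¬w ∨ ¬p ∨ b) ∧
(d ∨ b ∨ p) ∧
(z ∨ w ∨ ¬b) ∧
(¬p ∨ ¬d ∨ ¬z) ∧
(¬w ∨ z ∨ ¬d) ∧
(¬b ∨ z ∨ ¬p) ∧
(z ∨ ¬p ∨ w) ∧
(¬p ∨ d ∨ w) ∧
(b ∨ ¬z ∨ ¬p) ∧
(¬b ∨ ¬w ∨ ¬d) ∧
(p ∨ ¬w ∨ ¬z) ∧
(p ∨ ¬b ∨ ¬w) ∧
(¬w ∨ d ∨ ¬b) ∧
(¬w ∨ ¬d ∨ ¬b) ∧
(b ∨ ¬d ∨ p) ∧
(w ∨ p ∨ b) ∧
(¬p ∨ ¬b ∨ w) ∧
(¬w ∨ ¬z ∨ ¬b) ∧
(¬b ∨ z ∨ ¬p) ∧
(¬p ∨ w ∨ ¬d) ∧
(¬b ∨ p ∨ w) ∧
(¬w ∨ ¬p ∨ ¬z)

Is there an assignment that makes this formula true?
No

No, the formula is not satisfiable.

No assignment of truth values to the variables can make all 25 clauses true simultaneously.

The formula is UNSAT (unsatisfiable).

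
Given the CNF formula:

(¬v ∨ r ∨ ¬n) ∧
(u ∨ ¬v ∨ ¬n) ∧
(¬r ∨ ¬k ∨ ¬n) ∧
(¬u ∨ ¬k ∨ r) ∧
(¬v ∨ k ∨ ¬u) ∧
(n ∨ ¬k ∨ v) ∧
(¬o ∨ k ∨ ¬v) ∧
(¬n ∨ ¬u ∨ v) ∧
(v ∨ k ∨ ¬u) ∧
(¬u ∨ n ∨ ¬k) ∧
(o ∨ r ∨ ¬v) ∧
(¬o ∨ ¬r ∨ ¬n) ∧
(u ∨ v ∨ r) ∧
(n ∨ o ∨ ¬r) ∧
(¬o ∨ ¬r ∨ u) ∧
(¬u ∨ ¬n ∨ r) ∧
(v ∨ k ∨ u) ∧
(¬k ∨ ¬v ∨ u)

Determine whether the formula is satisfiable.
No

No, the formula is not satisfiable.

No assignment of truth values to the variables can make all 18 clauses true simultaneously.

The formula is UNSAT (unsatisfiable).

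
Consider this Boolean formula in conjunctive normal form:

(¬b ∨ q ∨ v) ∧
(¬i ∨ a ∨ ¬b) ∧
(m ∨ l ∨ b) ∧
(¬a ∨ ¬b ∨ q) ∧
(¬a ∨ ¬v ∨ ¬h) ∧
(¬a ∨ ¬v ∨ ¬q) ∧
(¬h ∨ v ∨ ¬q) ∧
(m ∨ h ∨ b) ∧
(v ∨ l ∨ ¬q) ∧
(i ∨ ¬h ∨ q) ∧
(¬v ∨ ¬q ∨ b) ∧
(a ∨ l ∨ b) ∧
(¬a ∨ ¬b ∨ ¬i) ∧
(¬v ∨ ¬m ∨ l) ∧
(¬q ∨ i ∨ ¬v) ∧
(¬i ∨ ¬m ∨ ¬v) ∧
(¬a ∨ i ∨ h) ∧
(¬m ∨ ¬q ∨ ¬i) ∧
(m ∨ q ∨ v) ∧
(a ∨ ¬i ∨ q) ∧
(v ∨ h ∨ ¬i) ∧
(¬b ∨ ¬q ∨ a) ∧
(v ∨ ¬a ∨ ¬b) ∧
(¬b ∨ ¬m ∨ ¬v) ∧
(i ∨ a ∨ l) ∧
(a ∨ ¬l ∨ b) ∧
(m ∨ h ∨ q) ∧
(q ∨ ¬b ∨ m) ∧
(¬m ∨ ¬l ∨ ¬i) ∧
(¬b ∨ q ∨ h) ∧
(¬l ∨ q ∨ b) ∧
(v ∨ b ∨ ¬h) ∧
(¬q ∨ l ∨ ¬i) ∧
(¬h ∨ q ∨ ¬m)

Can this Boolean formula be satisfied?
No

No, the formula is not satisfiable.

No assignment of truth values to the variables can make all 34 clauses true simultaneously.

The formula is UNSAT (unsatisfiable).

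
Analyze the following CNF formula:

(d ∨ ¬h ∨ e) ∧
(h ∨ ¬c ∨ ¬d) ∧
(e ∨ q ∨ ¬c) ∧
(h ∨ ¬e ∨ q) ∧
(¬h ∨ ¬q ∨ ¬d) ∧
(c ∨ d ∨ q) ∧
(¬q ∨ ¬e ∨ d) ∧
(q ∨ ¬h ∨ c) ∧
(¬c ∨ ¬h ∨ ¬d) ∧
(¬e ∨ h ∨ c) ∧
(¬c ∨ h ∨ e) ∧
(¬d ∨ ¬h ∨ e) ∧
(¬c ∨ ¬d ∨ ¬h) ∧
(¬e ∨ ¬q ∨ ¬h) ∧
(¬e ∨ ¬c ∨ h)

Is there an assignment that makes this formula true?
Yes

Yes, the formula is satisfiable.

One satisfying assignment is: e=True, h=True, d=False, q=False, c=True

Verification: With this assignment, all 15 clauses evaluate to true.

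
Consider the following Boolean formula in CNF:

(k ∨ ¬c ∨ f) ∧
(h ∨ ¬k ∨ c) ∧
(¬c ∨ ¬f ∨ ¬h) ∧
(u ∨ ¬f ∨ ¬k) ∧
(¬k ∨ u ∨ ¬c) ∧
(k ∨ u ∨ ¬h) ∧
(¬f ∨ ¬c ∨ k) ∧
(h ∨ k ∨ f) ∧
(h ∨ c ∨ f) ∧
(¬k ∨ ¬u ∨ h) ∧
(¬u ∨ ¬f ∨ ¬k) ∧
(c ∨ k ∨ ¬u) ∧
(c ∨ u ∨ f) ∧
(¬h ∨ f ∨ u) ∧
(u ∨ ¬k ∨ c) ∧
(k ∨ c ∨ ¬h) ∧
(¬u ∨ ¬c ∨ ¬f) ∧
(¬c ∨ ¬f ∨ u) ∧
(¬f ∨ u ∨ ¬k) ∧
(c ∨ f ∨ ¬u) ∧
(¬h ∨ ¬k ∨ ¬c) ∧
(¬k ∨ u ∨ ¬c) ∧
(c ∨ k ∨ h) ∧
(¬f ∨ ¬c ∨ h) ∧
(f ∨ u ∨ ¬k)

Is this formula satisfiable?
No

No, the formula is not satisfiable.

No assignment of truth values to the variables can make all 25 clauses true simultaneously.

The formula is UNSAT (unsatisfiable).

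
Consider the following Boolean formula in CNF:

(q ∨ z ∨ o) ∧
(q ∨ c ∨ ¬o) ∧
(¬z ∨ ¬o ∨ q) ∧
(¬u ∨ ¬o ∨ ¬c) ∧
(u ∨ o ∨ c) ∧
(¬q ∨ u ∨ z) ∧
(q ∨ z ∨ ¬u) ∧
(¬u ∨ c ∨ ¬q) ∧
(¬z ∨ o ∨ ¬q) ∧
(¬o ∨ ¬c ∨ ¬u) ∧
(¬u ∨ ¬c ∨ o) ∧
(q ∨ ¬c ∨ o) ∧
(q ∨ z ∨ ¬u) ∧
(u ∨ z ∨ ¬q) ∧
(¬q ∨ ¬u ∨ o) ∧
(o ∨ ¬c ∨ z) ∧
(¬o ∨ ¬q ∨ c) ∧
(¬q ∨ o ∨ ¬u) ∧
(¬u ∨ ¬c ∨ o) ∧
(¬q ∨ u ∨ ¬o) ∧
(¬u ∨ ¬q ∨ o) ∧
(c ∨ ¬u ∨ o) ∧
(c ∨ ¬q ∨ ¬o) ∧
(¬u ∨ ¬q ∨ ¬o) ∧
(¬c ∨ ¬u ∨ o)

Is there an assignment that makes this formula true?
Yes

Yes, the formula is satisfiable.

One satisfying assignment is: u=False, q=False, c=True, z=False, o=True

Verification: With this assignment, all 25 clauses evaluate to true.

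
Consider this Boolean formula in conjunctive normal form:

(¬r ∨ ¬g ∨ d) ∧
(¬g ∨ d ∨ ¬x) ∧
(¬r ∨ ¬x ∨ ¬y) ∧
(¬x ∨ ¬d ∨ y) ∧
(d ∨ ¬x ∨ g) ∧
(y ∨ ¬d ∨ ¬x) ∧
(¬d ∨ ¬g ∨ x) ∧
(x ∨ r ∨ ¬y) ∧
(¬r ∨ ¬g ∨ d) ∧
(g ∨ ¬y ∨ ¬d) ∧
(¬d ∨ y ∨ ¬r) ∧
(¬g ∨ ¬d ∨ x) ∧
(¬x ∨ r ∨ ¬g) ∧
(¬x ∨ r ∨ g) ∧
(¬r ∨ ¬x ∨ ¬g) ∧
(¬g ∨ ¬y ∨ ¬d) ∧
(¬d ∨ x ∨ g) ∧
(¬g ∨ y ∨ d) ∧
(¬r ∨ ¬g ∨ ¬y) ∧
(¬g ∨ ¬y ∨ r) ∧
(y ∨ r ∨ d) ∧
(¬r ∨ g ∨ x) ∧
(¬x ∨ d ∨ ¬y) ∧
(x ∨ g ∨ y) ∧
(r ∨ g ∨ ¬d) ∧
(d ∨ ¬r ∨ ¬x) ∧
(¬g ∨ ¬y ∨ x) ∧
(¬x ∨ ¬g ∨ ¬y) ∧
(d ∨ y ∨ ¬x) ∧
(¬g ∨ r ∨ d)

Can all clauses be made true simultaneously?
No

No, the formula is not satisfiable.

No assignment of truth values to the variables can make all 30 clauses true simultaneously.

The formula is UNSAT (unsatisfiable).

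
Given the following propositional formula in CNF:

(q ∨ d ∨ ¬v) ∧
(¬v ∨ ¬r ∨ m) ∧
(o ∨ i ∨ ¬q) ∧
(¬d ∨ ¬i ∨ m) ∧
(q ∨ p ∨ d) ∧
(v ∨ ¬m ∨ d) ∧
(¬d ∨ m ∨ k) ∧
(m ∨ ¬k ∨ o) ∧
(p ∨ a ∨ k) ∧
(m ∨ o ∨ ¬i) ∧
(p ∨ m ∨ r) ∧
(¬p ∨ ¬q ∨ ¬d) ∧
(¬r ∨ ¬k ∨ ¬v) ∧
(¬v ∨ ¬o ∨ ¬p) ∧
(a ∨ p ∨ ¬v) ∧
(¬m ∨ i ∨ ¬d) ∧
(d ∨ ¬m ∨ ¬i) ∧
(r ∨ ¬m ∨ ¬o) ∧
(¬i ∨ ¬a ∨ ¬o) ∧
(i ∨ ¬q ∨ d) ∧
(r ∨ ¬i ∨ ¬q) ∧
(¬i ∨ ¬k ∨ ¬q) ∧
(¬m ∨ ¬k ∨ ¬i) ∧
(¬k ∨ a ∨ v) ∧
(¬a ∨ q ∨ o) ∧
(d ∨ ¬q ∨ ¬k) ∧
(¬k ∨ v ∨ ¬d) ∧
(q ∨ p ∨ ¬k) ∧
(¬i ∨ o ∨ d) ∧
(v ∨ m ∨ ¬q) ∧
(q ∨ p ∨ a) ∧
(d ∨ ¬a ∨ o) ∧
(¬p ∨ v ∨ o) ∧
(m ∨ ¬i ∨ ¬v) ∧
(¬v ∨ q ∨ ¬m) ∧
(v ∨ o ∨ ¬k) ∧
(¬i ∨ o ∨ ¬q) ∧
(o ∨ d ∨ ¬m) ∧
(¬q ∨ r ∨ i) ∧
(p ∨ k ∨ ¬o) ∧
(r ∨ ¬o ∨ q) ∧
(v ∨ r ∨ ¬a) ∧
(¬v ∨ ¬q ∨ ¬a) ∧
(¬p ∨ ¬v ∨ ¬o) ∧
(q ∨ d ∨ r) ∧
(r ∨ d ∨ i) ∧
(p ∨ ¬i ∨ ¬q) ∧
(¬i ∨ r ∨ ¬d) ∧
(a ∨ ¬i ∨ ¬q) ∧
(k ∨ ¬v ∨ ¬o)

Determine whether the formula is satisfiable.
Yes

Yes, the formula is satisfiable.

One satisfying assignment is: k=True, o=True, q=False, p=True, r=True, d=False, i=False, v=False, m=False, a=True

Verification: With this assignment, all 50 clauses evaluate to true.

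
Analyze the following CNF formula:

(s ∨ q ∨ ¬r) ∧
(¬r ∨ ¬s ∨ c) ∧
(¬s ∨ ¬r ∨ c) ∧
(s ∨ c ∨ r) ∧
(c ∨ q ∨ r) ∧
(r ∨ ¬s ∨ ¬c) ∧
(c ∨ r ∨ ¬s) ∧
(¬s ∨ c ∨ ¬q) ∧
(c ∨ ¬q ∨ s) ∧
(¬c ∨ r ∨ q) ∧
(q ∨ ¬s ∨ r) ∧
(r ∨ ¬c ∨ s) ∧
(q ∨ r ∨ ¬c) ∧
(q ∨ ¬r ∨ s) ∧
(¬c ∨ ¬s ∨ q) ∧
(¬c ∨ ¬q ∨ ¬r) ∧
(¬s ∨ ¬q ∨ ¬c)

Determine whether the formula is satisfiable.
No

No, the formula is not satisfiable.

No assignment of truth values to the variables can make all 17 clauses true simultaneously.

The formula is UNSAT (unsatisfiable).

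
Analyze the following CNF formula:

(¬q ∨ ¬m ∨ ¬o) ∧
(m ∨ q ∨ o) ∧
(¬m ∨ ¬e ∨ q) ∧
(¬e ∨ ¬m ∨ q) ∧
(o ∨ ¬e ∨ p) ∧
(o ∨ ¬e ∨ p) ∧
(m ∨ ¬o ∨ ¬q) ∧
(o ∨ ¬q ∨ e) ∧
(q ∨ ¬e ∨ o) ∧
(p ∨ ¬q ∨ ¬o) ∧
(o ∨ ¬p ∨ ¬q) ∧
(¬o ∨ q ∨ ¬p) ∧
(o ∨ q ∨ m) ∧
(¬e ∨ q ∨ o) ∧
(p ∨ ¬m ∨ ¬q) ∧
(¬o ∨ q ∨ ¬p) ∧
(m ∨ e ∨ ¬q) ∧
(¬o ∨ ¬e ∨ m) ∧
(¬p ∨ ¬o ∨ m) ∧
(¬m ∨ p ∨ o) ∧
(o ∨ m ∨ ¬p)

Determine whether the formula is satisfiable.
Yes

Yes, the formula is satisfiable.

One satisfying assignment is: q=False, p=False, o=True, m=False, e=False

Verification: With this assignment, all 21 clauses evaluate to true.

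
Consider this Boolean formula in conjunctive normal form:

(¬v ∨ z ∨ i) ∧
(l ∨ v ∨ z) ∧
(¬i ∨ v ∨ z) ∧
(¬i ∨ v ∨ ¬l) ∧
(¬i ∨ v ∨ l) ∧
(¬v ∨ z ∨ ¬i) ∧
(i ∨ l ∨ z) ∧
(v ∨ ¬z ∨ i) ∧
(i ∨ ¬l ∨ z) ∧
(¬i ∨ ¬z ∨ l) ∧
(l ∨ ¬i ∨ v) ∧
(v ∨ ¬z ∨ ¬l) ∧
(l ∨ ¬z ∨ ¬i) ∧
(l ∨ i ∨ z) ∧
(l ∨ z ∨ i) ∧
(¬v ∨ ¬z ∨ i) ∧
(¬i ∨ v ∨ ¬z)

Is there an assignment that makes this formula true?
Yes

Yes, the formula is satisfiable.

One satisfying assignment is: v=True, l=True, z=True, i=True

Verification: With this assignment, all 17 clauses evaluate to true.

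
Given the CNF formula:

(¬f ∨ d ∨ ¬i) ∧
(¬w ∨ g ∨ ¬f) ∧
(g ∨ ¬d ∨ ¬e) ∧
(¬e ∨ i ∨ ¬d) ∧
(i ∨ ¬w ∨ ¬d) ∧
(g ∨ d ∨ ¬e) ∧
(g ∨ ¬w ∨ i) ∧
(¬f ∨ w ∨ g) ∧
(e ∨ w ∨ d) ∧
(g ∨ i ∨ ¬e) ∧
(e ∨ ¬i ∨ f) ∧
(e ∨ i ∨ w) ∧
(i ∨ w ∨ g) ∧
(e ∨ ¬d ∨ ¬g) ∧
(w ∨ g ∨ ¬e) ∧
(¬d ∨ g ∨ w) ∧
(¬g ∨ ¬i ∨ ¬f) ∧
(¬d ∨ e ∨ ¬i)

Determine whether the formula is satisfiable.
Yes

Yes, the formula is satisfiable.

One satisfying assignment is: e=False, w=True, d=False, g=True, f=True, i=False

Verification: With this assignment, all 18 clauses evaluate to true.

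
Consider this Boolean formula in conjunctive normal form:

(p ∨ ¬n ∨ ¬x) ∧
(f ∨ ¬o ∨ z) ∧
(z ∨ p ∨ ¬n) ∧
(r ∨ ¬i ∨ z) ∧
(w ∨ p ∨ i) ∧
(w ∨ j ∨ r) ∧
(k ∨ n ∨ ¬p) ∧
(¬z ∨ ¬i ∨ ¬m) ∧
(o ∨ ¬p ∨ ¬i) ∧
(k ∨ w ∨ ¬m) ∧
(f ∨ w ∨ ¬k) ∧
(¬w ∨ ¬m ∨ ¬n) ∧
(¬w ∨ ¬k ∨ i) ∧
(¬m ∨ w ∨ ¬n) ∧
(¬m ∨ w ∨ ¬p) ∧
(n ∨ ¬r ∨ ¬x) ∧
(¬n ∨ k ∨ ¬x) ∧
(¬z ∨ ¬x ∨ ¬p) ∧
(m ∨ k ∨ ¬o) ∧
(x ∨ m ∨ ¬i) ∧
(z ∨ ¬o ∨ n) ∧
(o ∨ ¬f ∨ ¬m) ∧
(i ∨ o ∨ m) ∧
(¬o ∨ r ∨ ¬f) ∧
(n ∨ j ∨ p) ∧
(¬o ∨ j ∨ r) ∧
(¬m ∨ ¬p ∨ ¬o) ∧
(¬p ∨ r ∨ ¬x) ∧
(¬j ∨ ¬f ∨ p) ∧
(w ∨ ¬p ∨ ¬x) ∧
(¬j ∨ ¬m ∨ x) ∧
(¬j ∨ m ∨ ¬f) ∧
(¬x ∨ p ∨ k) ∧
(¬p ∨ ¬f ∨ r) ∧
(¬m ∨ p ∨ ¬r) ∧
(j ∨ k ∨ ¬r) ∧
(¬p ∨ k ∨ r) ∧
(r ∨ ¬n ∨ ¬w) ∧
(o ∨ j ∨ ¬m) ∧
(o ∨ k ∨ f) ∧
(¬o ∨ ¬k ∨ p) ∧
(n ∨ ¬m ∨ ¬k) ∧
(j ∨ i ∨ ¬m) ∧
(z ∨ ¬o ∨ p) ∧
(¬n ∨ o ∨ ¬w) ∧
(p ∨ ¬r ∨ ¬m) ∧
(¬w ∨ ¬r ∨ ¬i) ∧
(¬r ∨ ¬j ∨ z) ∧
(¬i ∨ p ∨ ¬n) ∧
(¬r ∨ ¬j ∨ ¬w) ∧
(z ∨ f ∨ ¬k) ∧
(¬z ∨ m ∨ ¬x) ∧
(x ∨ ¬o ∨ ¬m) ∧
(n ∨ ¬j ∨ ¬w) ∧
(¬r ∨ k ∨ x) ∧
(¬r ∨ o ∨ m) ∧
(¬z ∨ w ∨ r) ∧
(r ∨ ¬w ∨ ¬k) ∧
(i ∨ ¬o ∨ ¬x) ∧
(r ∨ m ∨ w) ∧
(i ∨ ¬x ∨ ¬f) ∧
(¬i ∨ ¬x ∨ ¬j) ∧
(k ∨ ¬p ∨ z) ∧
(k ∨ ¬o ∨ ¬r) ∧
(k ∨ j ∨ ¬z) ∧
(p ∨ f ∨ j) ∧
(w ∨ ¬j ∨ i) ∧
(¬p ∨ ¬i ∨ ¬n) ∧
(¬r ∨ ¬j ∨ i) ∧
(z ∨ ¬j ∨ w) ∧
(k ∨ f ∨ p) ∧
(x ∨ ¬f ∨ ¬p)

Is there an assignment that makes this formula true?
No

No, the formula is not satisfiable.

No assignment of truth values to the variables can make all 72 clauses true simultaneously.

The formula is UNSAT (unsatisfiable).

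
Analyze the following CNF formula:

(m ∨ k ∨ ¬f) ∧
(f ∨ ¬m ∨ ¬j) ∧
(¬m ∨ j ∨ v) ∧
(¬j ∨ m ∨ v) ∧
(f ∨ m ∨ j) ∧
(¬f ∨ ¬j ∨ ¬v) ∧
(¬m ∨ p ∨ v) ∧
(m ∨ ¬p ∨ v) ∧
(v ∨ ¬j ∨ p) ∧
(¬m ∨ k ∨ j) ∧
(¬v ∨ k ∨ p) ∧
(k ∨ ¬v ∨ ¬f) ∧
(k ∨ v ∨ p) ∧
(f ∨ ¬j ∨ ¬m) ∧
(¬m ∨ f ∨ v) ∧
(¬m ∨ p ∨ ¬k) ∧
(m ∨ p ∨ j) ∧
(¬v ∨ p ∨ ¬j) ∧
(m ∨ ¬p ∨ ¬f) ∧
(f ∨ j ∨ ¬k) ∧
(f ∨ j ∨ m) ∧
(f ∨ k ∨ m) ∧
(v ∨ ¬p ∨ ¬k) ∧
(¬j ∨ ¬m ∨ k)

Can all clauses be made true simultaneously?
Yes

Yes, the formula is satisfiable.

One satisfying assignment is: v=True, j=False, m=True, k=True, p=True, f=True

Verification: With this assignment, all 24 clauses evaluate to true.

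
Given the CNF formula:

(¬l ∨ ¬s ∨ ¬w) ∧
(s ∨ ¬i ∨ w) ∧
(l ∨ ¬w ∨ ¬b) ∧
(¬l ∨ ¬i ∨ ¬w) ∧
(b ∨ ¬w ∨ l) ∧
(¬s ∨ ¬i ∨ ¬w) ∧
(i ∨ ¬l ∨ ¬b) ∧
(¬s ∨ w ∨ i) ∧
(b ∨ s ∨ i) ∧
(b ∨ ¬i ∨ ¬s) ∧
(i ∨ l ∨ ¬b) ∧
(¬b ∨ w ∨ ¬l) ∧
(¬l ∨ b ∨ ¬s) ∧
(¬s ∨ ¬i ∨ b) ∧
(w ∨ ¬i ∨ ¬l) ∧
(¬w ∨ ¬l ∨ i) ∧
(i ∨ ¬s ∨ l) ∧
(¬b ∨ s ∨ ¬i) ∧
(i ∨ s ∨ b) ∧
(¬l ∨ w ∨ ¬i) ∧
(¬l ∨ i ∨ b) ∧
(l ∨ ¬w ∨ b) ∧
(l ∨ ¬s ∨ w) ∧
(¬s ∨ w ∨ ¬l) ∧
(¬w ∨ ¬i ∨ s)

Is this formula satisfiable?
No

No, the formula is not satisfiable.

No assignment of truth values to the variables can make all 25 clauses true simultaneously.

The formula is UNSAT (unsatisfiable).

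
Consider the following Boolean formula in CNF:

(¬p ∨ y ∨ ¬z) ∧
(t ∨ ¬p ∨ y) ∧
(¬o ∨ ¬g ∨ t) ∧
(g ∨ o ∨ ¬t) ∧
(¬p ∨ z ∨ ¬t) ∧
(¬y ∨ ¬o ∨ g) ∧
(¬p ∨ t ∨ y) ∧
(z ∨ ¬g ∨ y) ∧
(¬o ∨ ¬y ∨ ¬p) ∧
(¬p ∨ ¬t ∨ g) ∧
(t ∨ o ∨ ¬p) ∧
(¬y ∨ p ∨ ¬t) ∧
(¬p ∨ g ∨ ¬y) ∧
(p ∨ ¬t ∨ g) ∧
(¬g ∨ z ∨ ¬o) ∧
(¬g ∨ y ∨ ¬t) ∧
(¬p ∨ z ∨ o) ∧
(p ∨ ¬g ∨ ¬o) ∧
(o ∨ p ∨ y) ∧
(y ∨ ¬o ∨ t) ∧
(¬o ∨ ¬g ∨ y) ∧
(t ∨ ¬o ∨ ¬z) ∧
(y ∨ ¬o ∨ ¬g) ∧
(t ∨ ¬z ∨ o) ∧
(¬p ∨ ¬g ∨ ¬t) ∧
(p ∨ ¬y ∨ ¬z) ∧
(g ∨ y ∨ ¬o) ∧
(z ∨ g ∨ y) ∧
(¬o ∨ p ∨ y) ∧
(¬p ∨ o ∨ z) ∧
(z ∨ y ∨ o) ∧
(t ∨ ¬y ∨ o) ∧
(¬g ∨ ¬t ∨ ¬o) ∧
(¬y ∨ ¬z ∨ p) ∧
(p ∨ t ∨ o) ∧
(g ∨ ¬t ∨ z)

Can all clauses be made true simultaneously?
No

No, the formula is not satisfiable.

No assignment of truth values to the variables can make all 36 clauses true simultaneously.

The formula is UNSAT (unsatisfiable).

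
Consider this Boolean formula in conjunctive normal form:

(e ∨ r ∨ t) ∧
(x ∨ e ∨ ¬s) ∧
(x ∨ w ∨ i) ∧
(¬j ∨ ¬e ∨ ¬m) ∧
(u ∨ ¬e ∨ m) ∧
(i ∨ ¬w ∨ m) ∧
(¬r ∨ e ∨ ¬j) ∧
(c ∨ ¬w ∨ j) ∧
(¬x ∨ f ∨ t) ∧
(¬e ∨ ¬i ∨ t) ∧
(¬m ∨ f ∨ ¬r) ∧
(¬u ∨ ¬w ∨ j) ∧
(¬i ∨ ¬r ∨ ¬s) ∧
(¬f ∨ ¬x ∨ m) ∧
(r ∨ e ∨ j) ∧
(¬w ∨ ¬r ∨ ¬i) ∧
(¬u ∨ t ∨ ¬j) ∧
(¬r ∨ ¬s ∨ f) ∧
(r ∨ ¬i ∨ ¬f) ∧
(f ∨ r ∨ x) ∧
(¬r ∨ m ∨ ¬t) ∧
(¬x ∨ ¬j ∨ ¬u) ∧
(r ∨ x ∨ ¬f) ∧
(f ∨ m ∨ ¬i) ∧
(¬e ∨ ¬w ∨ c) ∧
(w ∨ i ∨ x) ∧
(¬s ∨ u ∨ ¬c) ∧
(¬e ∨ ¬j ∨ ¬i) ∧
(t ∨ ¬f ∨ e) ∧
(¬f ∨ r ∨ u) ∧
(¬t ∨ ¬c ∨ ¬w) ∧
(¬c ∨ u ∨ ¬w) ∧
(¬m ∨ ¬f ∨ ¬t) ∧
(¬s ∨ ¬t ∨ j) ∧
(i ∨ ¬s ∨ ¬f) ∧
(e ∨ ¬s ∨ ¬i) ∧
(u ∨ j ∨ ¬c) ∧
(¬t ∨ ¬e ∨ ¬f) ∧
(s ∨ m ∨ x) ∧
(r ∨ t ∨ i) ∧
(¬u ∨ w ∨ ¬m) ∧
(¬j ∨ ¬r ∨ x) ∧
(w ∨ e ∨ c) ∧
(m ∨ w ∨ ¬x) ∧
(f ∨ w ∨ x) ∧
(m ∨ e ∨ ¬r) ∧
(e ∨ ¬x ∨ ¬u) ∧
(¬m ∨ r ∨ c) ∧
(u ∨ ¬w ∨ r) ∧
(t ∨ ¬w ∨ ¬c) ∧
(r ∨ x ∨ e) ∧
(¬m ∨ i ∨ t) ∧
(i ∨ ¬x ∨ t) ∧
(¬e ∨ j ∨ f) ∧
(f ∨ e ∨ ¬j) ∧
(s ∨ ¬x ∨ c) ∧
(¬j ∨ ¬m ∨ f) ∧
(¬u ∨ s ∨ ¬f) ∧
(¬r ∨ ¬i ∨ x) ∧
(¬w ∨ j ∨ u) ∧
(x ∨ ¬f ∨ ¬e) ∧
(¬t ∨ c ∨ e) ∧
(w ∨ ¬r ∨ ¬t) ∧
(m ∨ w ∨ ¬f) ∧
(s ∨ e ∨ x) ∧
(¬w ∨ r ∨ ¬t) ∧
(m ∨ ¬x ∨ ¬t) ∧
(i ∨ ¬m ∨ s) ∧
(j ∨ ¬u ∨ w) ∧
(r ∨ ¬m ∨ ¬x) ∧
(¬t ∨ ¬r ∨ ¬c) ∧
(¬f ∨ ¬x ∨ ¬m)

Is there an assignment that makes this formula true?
No

No, the formula is not satisfiable.

No assignment of truth values to the variables can make all 72 clauses true simultaneously.

The formula is UNSAT (unsatisfiable).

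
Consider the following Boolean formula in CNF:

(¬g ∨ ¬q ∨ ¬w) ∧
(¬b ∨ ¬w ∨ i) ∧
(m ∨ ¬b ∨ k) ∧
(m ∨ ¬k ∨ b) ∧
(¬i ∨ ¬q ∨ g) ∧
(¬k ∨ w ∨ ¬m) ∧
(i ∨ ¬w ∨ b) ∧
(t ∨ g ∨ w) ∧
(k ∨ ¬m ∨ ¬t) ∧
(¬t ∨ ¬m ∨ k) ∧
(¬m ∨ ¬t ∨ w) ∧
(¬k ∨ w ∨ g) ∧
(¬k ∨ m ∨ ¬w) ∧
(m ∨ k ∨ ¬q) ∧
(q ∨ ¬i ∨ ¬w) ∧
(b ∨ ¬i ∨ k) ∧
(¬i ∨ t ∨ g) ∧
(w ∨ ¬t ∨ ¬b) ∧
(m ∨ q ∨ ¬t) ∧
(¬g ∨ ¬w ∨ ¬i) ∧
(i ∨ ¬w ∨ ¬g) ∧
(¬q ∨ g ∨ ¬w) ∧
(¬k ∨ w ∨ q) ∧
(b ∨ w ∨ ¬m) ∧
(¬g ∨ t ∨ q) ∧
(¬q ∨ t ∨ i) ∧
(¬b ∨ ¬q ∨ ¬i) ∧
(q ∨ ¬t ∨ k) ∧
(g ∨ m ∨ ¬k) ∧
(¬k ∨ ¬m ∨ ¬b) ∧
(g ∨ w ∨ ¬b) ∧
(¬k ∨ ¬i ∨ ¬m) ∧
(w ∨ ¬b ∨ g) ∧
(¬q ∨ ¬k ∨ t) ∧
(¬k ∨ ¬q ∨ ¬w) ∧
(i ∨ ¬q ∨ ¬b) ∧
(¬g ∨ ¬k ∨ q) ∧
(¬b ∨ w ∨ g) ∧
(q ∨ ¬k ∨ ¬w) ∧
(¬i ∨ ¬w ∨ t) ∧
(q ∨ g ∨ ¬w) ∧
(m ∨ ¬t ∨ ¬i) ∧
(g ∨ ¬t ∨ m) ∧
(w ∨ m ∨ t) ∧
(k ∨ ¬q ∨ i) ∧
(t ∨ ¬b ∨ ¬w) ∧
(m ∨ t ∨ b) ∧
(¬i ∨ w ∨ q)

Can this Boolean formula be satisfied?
No

No, the formula is not satisfiable.

No assignment of truth values to the variables can make all 48 clauses true simultaneously.

The formula is UNSAT (unsatisfiable).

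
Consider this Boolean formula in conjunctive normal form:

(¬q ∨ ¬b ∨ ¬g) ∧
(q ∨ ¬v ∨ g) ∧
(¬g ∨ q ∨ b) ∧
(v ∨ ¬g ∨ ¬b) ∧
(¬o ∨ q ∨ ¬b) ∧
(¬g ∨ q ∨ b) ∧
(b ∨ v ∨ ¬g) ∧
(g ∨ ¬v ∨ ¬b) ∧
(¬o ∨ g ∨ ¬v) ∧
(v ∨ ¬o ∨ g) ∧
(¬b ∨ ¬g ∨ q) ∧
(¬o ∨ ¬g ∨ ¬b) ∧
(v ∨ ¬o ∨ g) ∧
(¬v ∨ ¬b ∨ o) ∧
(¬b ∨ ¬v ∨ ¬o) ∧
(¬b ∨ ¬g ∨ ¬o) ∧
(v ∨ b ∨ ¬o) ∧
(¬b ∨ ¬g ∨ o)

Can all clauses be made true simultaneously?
Yes

Yes, the formula is satisfiable.

One satisfying assignment is: o=False, q=False, g=False, v=False, b=False

Verification: With this assignment, all 18 clauses evaluate to true.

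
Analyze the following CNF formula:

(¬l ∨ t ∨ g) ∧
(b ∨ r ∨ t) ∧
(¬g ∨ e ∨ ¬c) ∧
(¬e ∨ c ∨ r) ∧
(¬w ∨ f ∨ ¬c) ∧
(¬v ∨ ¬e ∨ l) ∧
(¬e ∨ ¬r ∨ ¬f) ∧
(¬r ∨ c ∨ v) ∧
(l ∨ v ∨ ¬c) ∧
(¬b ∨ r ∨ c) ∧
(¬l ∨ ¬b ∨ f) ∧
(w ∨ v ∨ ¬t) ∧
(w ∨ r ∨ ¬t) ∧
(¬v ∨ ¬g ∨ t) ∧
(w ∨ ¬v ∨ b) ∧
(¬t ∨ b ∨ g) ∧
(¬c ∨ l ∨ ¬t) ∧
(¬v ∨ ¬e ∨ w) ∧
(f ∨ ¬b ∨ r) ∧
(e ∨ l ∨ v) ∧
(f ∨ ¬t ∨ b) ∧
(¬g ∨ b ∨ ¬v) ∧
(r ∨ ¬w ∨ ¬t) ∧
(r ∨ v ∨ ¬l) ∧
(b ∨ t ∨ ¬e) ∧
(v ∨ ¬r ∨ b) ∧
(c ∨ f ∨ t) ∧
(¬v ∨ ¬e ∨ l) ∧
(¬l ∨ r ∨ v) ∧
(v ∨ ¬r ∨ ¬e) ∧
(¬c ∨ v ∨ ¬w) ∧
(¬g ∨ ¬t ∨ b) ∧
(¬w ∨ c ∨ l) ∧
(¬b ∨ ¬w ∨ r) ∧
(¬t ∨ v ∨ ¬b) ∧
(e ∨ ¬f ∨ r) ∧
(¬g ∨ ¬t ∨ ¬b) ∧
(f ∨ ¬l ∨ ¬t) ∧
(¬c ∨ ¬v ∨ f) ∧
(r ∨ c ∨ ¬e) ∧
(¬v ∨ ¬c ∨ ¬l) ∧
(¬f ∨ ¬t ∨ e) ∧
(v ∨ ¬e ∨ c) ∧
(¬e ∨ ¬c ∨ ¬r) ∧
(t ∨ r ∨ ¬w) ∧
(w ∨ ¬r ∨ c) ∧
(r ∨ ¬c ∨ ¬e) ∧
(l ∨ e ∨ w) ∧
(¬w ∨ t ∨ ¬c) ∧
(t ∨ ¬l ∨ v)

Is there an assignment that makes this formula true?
No

No, the formula is not satisfiable.

No assignment of truth values to the variables can make all 50 clauses true simultaneously.

The formula is UNSAT (unsatisfiable).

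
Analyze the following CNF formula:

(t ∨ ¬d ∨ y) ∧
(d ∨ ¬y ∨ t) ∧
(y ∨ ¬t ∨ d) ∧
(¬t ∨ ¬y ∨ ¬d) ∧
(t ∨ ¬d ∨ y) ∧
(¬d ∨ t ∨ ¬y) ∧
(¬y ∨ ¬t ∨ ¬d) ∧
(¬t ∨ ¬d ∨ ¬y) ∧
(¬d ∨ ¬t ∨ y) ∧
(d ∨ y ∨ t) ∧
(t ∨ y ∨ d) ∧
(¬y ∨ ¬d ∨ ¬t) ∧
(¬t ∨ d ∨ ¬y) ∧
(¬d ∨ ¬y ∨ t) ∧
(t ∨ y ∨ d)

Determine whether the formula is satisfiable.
No

No, the formula is not satisfiable.

No assignment of truth values to the variables can make all 15 clauses true simultaneously.

The formula is UNSAT (unsatisfiable).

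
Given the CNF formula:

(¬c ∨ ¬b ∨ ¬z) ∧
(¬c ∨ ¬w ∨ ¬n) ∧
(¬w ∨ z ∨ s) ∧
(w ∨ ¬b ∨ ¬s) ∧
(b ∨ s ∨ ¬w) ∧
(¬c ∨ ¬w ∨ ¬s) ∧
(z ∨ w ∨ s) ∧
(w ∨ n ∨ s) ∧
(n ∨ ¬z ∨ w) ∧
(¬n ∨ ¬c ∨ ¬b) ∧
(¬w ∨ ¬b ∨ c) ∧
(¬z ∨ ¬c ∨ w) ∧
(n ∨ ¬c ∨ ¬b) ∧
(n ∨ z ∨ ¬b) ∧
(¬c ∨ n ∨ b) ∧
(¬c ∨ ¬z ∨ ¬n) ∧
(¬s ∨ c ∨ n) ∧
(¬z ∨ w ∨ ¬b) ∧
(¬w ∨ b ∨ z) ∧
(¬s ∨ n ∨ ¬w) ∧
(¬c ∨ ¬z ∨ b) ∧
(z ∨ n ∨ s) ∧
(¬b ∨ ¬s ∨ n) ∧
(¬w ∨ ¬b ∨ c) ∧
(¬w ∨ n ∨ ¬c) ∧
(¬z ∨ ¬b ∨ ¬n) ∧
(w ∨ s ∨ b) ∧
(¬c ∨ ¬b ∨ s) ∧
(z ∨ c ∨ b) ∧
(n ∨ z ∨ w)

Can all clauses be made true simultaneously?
Yes

Yes, the formula is satisfiable.

One satisfying assignment is: b=False, s=True, n=True, c=True, z=False, w=False

Verification: With this assignment, all 30 clauses evaluate to true.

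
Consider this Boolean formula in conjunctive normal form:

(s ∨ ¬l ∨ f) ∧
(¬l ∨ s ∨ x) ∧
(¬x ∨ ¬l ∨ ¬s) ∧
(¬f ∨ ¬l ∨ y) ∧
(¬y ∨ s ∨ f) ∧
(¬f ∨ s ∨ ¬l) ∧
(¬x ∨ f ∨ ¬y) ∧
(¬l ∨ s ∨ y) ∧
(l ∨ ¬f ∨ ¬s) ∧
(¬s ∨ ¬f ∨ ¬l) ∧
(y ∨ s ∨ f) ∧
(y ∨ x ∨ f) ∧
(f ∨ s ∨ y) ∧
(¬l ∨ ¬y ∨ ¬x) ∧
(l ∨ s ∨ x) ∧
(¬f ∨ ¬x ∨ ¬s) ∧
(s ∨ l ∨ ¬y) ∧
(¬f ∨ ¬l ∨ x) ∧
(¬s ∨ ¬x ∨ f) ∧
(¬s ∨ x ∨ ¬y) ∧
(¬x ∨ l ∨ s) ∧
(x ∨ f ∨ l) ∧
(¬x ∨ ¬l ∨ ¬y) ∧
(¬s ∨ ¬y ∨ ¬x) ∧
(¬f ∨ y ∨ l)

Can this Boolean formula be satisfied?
No

No, the formula is not satisfiable.

No assignment of truth values to the variables can make all 25 clauses true simultaneously.

The formula is UNSAT (unsatisfiable).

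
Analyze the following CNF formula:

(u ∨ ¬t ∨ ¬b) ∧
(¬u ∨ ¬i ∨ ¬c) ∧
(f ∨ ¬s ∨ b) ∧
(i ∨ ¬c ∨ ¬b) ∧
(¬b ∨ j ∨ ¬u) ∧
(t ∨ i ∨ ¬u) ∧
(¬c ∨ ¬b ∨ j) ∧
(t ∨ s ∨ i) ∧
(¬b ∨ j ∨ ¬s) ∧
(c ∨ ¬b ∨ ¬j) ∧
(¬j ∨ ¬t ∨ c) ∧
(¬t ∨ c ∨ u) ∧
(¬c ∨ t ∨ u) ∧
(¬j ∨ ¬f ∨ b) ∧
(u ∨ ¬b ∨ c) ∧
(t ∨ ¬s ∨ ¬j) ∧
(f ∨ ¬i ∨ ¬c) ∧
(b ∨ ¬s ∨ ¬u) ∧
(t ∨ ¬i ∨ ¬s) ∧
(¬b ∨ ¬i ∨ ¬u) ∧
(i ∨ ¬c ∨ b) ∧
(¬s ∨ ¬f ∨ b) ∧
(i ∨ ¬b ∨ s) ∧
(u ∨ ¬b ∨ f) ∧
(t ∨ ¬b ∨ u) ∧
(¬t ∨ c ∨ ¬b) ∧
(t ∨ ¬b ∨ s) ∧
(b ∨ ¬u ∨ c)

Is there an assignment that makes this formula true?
Yes

Yes, the formula is satisfiable.

One satisfying assignment is: f=False, c=False, u=False, j=False, t=False, i=True, b=False, s=False

Verification: With this assignment, all 28 clauses evaluate to true.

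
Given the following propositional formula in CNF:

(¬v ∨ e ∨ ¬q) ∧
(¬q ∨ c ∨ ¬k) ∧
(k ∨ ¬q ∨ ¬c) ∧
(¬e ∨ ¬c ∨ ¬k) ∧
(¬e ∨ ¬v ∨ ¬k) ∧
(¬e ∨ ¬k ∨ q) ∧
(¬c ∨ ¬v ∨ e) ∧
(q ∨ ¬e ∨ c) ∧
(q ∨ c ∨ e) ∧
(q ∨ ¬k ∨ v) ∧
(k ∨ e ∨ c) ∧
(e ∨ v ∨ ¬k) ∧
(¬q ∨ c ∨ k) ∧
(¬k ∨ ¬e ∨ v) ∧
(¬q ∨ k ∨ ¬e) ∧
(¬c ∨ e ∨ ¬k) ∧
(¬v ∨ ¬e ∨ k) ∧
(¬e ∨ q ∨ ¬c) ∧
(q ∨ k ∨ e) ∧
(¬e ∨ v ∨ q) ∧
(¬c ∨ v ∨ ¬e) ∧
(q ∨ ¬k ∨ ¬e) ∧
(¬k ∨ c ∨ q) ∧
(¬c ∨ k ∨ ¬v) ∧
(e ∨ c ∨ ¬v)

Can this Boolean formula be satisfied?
No

No, the formula is not satisfiable.

No assignment of truth values to the variables can make all 25 clauses true simultaneously.

The formula is UNSAT (unsatisfiable).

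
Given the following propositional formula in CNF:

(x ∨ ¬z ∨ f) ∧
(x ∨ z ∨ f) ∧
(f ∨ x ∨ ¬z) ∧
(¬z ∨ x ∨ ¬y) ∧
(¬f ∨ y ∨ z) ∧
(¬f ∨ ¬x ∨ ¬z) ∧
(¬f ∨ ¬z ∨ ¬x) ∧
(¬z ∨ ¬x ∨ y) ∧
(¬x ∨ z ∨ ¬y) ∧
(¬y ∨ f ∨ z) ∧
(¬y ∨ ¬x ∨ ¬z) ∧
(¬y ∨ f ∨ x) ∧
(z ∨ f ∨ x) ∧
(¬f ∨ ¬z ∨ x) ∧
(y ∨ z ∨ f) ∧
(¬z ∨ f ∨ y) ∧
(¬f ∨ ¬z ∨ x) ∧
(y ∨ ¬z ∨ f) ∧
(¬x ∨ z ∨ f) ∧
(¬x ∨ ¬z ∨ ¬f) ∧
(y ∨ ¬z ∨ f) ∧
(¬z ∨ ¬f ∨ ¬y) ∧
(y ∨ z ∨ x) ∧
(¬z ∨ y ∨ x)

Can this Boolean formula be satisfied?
Yes

Yes, the formula is satisfiable.

One satisfying assignment is: y=True, f=True, z=False, x=False

Verification: With this assignment, all 24 clauses evaluate to true.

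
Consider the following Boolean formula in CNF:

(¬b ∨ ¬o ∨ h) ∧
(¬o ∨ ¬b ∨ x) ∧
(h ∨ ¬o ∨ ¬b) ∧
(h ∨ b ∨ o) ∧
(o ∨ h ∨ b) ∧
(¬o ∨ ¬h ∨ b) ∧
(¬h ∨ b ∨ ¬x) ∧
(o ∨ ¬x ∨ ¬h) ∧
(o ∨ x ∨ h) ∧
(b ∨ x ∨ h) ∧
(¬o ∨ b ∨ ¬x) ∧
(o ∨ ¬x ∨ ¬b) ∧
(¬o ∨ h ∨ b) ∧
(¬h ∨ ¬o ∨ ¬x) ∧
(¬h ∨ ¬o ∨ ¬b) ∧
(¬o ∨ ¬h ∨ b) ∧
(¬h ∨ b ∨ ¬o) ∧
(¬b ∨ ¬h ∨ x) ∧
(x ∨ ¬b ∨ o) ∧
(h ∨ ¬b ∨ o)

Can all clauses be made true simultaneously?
Yes

Yes, the formula is satisfiable.

One satisfying assignment is: x=False, h=True, o=False, b=False

Verification: With this assignment, all 20 clauses evaluate to true.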